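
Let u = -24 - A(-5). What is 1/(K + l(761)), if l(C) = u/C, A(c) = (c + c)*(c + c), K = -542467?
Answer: -761/412817511 ≈ -1.8434e-6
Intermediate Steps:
A(c) = 4*c**2 (A(c) = (2*c)*(2*c) = 4*c**2)
u = -124 (u = -24 - 4*(-5)**2 = -24 - 4*25 = -24 - 1*100 = -24 - 100 = -124)
l(C) = -124/C
1/(K + l(761)) = 1/(-542467 - 124/761) = 1/(-412817511/761) = -761/412817511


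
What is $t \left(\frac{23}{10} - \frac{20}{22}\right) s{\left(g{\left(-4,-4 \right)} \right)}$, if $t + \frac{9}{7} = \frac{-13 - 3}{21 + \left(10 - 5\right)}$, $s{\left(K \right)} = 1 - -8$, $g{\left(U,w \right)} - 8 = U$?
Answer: $- \frac{238221}{10010} \approx -23.798$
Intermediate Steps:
$g{\left(U,w \right)} = 8 + U$
$s{\left(K \right)} = 9$ ($s{\left(K \right)} = 1 + 8 = 9$)
$t = - \frac{173}{91}$ ($t = - \frac{9}{7} + \frac{-13 - 3}{21 + \left(10 - 5\right)} = - \frac{9}{7} - \frac{16}{21 + 5} = - \frac{9}{7} - \frac{16}{26} = - \frac{9}{7} - \frac{8}{13} = - \frac{173}{91} \approx -1.9011$)
$t \left(\frac{23}{10} - \frac{20}{22}\right) s{\left(g{\left(-4,-4 \right)} \right)} = - \frac{173 \left(\frac{23}{10} - \frac{20}{22}\right)}{91} \cdot 9 = - \frac{173 \left(23 \cdot \frac{1}{10} - \frac{10}{11}\right)}{91} \cdot 9 = - \frac{173 \left(\frac{23}{10} - \frac{10}{11}\right)}{91} \cdot 9 = \left(- \frac{173}{91}\right) \frac{153}{110} \cdot 9 = \left(- \frac{26469}{10010}\right) 9 = - \frac{238221}{10010}$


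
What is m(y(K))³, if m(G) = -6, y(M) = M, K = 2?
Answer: -216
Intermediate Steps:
m(y(K))³ = (-6)³ = -216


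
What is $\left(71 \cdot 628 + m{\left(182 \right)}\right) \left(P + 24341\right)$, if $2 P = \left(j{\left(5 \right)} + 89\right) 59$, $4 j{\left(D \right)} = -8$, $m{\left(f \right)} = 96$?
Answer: $1202334730$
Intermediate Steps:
$j{\left(D \right)} = -2$ ($j{\left(D \right)} = \frac{1}{4} \left(-8\right) = -2$)
$P = \frac{5133}{2}$ ($P = \frac{\left(-2 + 89\right) 59}{2} = \frac{87 \cdot 59}{2} = \frac{1}{2} \cdot 5133 = \frac{5133}{2} \approx 2566.5$)
$\left(71 \cdot 628 + m{\left(182 \right)}\right) \left(P + 24341\right) = \left(71 \cdot 628 + 96\right) \left(\frac{5133}{2} + 24341\right) = \left(44588 + 96\right) \frac{53815}{2} = 44684 \cdot \frac{53815}{2} = 1202334730$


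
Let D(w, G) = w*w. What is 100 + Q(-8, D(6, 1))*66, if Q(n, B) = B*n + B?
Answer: -16532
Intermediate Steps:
D(w, G) = w**2
Q(n, B) = B + B*n
100 + Q(-8, D(6, 1))*66 = 100 + (6**2*(1 - 8))*66 = 100 + (36*(-7))*66 = 100 - 252*66 = 100 - 16632 = -16532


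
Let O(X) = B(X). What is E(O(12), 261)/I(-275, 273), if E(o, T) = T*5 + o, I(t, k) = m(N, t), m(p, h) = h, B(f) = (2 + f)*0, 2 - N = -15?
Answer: -261/55 ≈ -4.7455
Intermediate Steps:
N = 17 (N = 2 - 1*(-15) = 2 + 15 = 17)
B(f) = 0
O(X) = 0
I(t, k) = t
E(o, T) = o + 5*T (E(o, T) = 5*T + o = o + 5*T)
E(O(12), 261)/I(-275, 273) = (0 + 5*261)/(-275) = (0 + 1305)*(-1/275) = 1305*(-1/275) = -261/55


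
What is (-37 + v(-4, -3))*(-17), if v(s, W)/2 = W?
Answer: 731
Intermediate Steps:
v(s, W) = 2*W
(-37 + v(-4, -3))*(-17) = (-37 + 2*(-3))*(-17) = (-37 - 6)*(-17) = -43*(-17) = 731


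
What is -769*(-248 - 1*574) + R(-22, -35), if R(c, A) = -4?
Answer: 632114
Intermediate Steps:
-769*(-248 - 1*574) + R(-22, -35) = -769*(-248 - 1*574) - 4 = -769*(-248 - 574) - 4 = -769*(-822) - 4 = 632118 - 4 = 632114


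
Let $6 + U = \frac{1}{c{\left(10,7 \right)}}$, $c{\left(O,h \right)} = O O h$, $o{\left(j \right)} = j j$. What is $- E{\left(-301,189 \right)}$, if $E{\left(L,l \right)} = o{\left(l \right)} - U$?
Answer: $- \frac{25008899}{700} \approx -35727.0$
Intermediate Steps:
$o{\left(j \right)} = j^{2}$
$c{\left(O,h \right)} = h O^{2}$ ($c{\left(O,h \right)} = O^{2} h = h O^{2}$)
$U = - \frac{4199}{700}$ ($U = -6 + \frac{1}{7 \cdot 10^{2}} = -6 + \frac{1}{7 \cdot 100} = -6 + \frac{1}{700} = - \frac{4199}{700} \approx -5.9986$)
$E{\left(L,l \right)} = \frac{4199}{700} + l^{2}$ ($E{\left(L,l \right)} = l^{2} - - \frac{4199}{700} = l^{2} + \frac{4199}{700} = \frac{4199}{700} + l^{2}$)
$- E{\left(-301,189 \right)} = - (\frac{4199}{700} + 189^{2}) = - (\frac{4199}{700} + 35721) = \left(-1\right) \frac{25008899}{700} = - \frac{25008899}{700}$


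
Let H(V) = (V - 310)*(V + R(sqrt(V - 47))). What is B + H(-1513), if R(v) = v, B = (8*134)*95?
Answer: 2860039 - 3646*I*sqrt(390) ≈ 2.86e+6 - 72003.0*I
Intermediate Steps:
B = 101840 (B = 1072*95 = 101840)
H(V) = (-310 + V)*(V + sqrt(-47 + V)) (H(V) = (V - 310)*(V + sqrt(V - 47)) = (-310 + V)*(V + sqrt(-47 + V)))
B + H(-1513) = 101840 + ((-1513)**2 - 310*(-1513) - 310*sqrt(-47 - 1513) - 1513*sqrt(-47 - 1513)) = 101840 + (2289169 + 469030 - 620*I*sqrt(390) - 3026*I*sqrt(390)) = 101840 + (2758199 - 3646*I*sqrt(390)) = 2860039 - 3646*I*sqrt(390)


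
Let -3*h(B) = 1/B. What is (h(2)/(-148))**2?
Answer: 1/788544 ≈ 1.2682e-6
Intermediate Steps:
h(B) = -1/(3*B)
(h(2)/(-148))**2 = (-1/3/2/(-148))**2 = (-1/3*1/2*(-1/148))**2 = (-1/6*(-1/148))**2 = (1/888)**2 = 1/788544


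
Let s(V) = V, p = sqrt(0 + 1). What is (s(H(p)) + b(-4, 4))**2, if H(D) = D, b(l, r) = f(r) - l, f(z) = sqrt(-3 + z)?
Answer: 36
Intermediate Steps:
b(l, r) = sqrt(-3 + r) - l
p = 1 (p = sqrt(1) = 1)
(s(H(p)) + b(-4, 4))**2 = (1 + (sqrt(-3 + 4) - 1*(-4)))**2 = (1 + (sqrt(1) + 4))**2 = (1 + (1 + 4))**2 = (1 + 5)**2 = 6**2 = 36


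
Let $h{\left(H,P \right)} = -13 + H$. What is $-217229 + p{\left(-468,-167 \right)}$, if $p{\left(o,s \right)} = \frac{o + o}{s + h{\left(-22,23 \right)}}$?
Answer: $- \frac{21939661}{101} \approx -2.1722 \cdot 10^{5}$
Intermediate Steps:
$p{\left(o,s \right)} = \frac{2 o}{-35 + s}$ ($p{\left(o,s \right)} = \frac{o + o}{s - 35} = \frac{2 o}{s - 35} = \frac{2 o}{-35 + s}$)
$-217229 + p{\left(-468,-167 \right)} = -217229 + 2 \left(-468\right) \frac{1}{-35 - 167} = -217229 + 2 \left(-468\right) \frac{1}{-202} = -217229 + 2 \left(-468\right) \left(- \frac{1}{202}\right) = -217229 + \frac{468}{101} = - \frac{21939661}{101}$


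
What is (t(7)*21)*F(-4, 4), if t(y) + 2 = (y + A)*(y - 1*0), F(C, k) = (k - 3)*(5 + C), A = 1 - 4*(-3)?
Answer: 2898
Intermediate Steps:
A = 13 (A = 1 + 12 = 13)
F(C, k) = (-3 + k)*(5 + C)
t(y) = -2 + y*(13 + y) (t(y) = -2 + (y + 13)*(y - 1*0) = -2 + (13 + y)*(y + 0) = -2 + (13 + y)*y = -2 + y*(13 + y))
(t(7)*21)*F(-4, 4) = ((-2 + 7² + 13*7)*21)*(-15 - 3*(-4) + 5*4 - 4*4) = ((-2 + 49 + 91)*21)*(-15 + 12 + 20 - 16) = (138*21)*1 = 2898*1 = 2898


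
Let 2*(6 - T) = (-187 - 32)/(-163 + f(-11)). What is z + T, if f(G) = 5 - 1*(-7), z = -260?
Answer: -76927/302 ≈ -254.73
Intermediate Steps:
f(G) = 12 (f(G) = 5 + 7 = 12)
T = 1593/302 (T = 6 - (-187 - 32)/(2*(-163 + 12)) = 6 - (-219)/(2*(-151)) = 6 - (-219)*(-1)/(2*151) = 6 - ½*219/151 = 6 - 219/302 = 1593/302 ≈ 5.2748)
z + T = -260 + 1593/302 = -76927/302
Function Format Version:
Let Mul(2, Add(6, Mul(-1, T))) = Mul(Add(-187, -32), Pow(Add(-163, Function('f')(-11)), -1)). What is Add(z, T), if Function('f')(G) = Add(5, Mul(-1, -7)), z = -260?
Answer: Rational(-76927, 302) ≈ -254.73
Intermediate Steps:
Function('f')(G) = 12 (Function('f')(G) = Add(5, 7) = 12)
T = Rational(1593, 302) (T = Add(6, Mul(Rational(-1, 2), Mul(Add(-187, -32), Pow(Add(-163, 12), -1)))) = Add(6, Mul(Rational(-1, 2), Mul(-219, Pow(-151, -1)))) = Add(6, Mul(Rational(-1, 2), Mul(-219, Rational(-1, 151)))) = Add(6, Mul(Rational(-1, 2), Rational(219, 151))) = Add(6, Rational(-219, 302)) = Rational(1593, 302) ≈ 5.2748)
Add(z, T) = Add(-260, Rational(1593, 302)) = Rational(-76927, 302)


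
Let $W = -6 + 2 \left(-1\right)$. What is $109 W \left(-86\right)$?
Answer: $74992$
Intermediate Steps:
$W = -8$ ($W = -6 - 2 = -8$)
$109 W \left(-86\right) = 109 \left(-8\right) \left(-86\right) = \left(-872\right) \left(-86\right) = 74992$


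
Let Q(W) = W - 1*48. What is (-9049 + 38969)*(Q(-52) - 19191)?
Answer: -577186720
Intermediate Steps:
Q(W) = -48 + W (Q(W) = W - 48 = -48 + W)
(-9049 + 38969)*(Q(-52) - 19191) = (-9049 + 38969)*((-48 - 52) - 19191) = 29920*(-100 - 19191) = 29920*(-19291) = -577186720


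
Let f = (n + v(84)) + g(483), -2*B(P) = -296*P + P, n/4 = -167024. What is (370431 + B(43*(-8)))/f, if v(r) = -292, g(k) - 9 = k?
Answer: -319691/667896 ≈ -0.47865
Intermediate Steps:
n = -668096 (n = 4*(-167024) = -668096)
B(P) = 295*P/2 (B(P) = -(-296*P + P)/2 = -(-295)*P/2 = 295*P/2)
g(k) = 9 + k
f = -667896 (f = (-668096 - 292) + (9 + 483) = -668388 + 492 = -667896)
(370431 + B(43*(-8)))/f = (370431 + 295*(43*(-8))/2)/(-667896) = (370431 + (295/2)*(-344))*(-1/667896) = (370431 - 50740)*(-1/667896) = 319691*(-1/667896) = -319691/667896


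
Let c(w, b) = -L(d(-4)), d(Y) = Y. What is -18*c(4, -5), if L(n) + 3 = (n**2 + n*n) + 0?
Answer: 522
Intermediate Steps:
L(n) = -3 + 2*n**2 (L(n) = -3 + ((n**2 + n*n) + 0) = -3 + ((n**2 + n**2) + 0) = -3 + (2*n**2 + 0) = -3 + 2*n**2)
c(w, b) = -29 (c(w, b) = -(-3 + 2*(-4)**2) = -(-3 + 2*16) = -(-3 + 32) = -1*29 = -29)
-18*c(4, -5) = -18*(-29) = 522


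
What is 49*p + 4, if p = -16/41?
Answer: -620/41 ≈ -15.122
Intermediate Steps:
p = -16/41 (p = -16*1/41 = -16/41 ≈ -0.39024)
49*p + 4 = 49*(-16/41) + 4 = -784/41 + 4 = -620/41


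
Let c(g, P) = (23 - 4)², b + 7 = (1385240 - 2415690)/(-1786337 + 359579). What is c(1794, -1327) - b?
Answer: 262008247/713379 ≈ 367.28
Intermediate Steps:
b = -4478428/713379 (b = -7 + (1385240 - 2415690)/(-1786337 + 359579) = -7 - 1030450/(-1426758) = -7 - 1030450*(-1/1426758) = -7 + 515225/713379 = -4478428/713379 ≈ -6.2778)
c(g, P) = 361 (c(g, P) = 19² = 361)
c(1794, -1327) - b = 361 - 1*(-4478428/713379) = 361 + 4478428/713379 = 262008247/713379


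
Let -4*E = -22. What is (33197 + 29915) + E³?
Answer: 506227/8 ≈ 63278.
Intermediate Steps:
E = 11/2 (E = -¼*(-22) = 11/2 ≈ 5.5000)
(33197 + 29915) + E³ = (33197 + 29915) + (11/2)³ = 63112 + 1331/8 = 506227/8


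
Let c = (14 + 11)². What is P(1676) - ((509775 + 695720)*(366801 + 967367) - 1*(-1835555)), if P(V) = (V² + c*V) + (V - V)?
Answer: -1608330832239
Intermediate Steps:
c = 625 (c = 25² = 625)
P(V) = V² + 625*V (P(V) = (V² + 625*V) + (V - V) = (V² + 625*V) + 0 = V² + 625*V)
P(1676) - ((509775 + 695720)*(366801 + 967367) - 1*(-1835555)) = 1676*(625 + 1676) - ((509775 + 695720)*(366801 + 967367) - 1*(-1835555)) = 1676*2301 - (1205495*1334168 + 1835555) = 3856476 - (1608332853160 + 1835555) = 3856476 - 1*1608334688715 = 3856476 - 1608334688715 = -1608330832239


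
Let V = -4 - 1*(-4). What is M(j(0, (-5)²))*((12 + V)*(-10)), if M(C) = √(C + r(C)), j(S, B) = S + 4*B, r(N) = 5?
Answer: -120*√105 ≈ -1229.6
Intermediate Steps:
V = 0 (V = -4 + 4 = 0)
M(C) = √(5 + C) (M(C) = √(C + 5) = √(5 + C))
M(j(0, (-5)²))*((12 + V)*(-10)) = √(5 + (0 + 4*(-5)²))*((12 + 0)*(-10)) = √(5 + (0 + 4*25))*(12*(-10)) = √(5 + (0 + 100))*(-120) = √(5 + 100)*(-120) = √105*(-120) = -120*√105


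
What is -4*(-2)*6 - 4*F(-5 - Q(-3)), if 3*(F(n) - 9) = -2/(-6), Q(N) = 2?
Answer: 104/9 ≈ 11.556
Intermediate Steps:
F(n) = 82/9 (F(n) = 9 + (-2/(-6))/3 = 9 + (-2*(-1/6))/3 = 9 + (1/3)*(1/3) = 9 + 1/9 = 82/9)
-4*(-2)*6 - 4*F(-5 - Q(-3)) = -4*(-2)*6 - 4*82/9 = 8*6 - 328/9 = 48 - 328/9 = 104/9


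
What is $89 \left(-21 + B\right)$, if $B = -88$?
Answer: $-9701$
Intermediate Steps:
$89 \left(-21 + B\right) = 89 \left(-21 - 88\right) = 89 \left(-109\right) = -9701$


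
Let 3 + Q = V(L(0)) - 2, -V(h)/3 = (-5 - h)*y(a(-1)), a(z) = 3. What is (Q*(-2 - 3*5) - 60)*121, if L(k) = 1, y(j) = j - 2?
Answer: -34001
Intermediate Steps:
y(j) = -2 + j
V(h) = 15 + 3*h (V(h) = -3*(-5 - h)*(-2 + 3) = -3*(-5 - h) = 15 + 3*h)
Q = 13 (Q = -3 + ((15 + 3*1) - 2) = -3 + ((15 + 3) - 2) = -3 + (18 - 2) = -3 + 16 = 13)
(Q*(-2 - 3*5) - 60)*121 = (13*(-2 - 3*5) - 60)*121 = (13*(-2 - 15) - 60)*121 = (13*(-17) - 60)*121 = (-221 - 60)*121 = -281*121 = -34001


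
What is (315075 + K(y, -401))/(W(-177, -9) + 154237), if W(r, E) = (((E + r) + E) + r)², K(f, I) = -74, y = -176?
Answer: 315001/292621 ≈ 1.0765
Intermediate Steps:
W(r, E) = (2*E + 2*r)² (W(r, E) = ((r + 2*E) + r)² = (2*E + 2*r)²)
(315075 + K(y, -401))/(W(-177, -9) + 154237) = (315075 - 74)/(4*(-9 - 177)² + 154237) = 315001/(4*(-186)² + 154237) = 315001/(4*34596 + 154237) = 315001/(138384 + 154237) = 315001/292621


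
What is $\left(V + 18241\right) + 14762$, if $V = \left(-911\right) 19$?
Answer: $15694$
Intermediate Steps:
$V = -17309$
$\left(V + 18241\right) + 14762 = \left(-17309 + 18241\right) + 14762 = 932 + 14762 = 15694$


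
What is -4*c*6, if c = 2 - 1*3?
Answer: 24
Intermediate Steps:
c = -1 (c = 2 - 3 = -1)
-4*c*6 = -4*(-1)*6 = 4*6 = 24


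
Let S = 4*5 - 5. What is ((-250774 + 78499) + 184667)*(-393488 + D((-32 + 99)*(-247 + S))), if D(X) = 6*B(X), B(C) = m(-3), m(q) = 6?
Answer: -4875657184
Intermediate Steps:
S = 15 (S = 20 - 5 = 15)
B(C) = 6
D(X) = 36 (D(X) = 6*6 = 36)
((-250774 + 78499) + 184667)*(-393488 + D((-32 + 99)*(-247 + S))) = ((-250774 + 78499) + 184667)*(-393488 + 36) = (-172275 + 184667)*(-393452) = 12392*(-393452) = -4875657184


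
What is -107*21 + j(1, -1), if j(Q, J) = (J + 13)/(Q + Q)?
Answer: -2241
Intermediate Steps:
j(Q, J) = (13 + J)/(2*Q) (j(Q, J) = (13 + J)/((2*Q)) = (13 + J)*(1/(2*Q)) = (13 + J)/(2*Q))
-107*21 + j(1, -1) = -107*21 + (½)*(13 - 1)/1 = -2247 + (½)*1*12 = -2247 + 6 = -2241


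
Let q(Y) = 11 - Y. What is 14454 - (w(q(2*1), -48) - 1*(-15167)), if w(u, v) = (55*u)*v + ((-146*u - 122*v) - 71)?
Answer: 18576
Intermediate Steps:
w(u, v) = -71 - 146*u - 122*v + 55*u*v (w(u, v) = 55*u*v + (-71 - 146*u - 122*v) = -71 - 146*u - 122*v + 55*u*v)
14454 - (w(q(2*1), -48) - 1*(-15167)) = 14454 - ((-71 - 146*(11 - 2) - 122*(-48) + 55*(11 - 2)*(-48)) - 1*(-15167)) = 14454 - ((-71 - 146*(11 - 1*2) + 5856 + 55*(11 - 1*2)*(-48)) + 15167) = 14454 - ((-71 - 146*(11 - 2) + 5856 + 55*(11 - 2)*(-48)) + 15167) = 14454 - ((-71 - 146*9 + 5856 + 55*9*(-48)) + 15167) = 14454 - ((-71 - 1314 + 5856 - 23760) + 15167) = 14454 - (-19289 + 15167) = 14454 - 1*(-4122) = 14454 + 4122 = 18576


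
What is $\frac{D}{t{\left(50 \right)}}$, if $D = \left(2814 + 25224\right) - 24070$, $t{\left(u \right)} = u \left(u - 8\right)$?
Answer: $\frac{992}{525} \approx 1.8895$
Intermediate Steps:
$t{\left(u \right)} = u \left(-8 + u\right)$
$D = 3968$ ($D = 28038 - 24070 = 3968$)
$\frac{D}{t{\left(50 \right)}} = \frac{3968}{50 \left(-8 + 50\right)} = \frac{3968}{50 \cdot 42} = \frac{3968}{2100} = 3968 \cdot \frac{1}{2100} = \frac{992}{525}$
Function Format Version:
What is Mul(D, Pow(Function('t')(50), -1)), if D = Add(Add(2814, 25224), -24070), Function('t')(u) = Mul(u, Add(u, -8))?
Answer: Rational(992, 525) ≈ 1.8895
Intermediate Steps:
Function('t')(u) = Mul(u, Add(-8, u))
D = 3968 (D = Add(28038, -24070) = 3968)
Mul(D, Pow(Function('t')(50), -1)) = Mul(3968, Pow(Mul(50, Add(-8, 50)), -1)) = Mul(3968, Pow(Mul(50, 42), -1)) = Mul(3968, Pow(2100, -1)) = Mul(3968, Rational(1, 2100)) = Rational(992, 525)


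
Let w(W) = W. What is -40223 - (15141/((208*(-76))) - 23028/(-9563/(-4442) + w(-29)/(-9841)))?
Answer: -14668861444980805/496573020736 ≈ -29540.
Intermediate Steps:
-40223 - (15141/((208*(-76))) - 23028/(-9563/(-4442) + w(-29)/(-9841))) = -40223 - (15141/((208*(-76))) - 23028/(-9563/(-4442) - 29/(-9841))) = -40223 - (15141/(-15808) - 23028/(-9563*(-1/4442) - 29*(-1/9841))) = -40223 - (15141*(-1/15808) - 23028/(9563/4442 + 29/9841)) = -40223 - (-15141/15808 - 23028/94238301/43713722) = -40223 - (-15141/15808 - 23028*43713722/94238301) = -40223 - (-15141/15808 - 335546530072/31412767) = -40223 - 1*(-5304795168083323/496573020736) = -40223 + 5304795168083323/496573020736 = -14668861444980805/496573020736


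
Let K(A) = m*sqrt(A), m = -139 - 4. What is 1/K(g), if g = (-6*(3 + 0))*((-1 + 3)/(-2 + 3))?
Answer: I/858 ≈ 0.0011655*I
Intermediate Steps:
m = -143
g = -36 (g = (-6*3)*(2/1) = -36 ≈ -36.000)
K(A) = -143*sqrt(A)
1/K(g) = 1/(-858*I) = I/858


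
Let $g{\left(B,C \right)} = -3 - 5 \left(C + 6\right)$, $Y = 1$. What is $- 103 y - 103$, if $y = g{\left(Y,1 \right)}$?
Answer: $3811$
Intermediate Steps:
$g{\left(B,C \right)} = -33 - 5 C$ ($g{\left(B,C \right)} = -3 - 5 \left(6 + C\right) = -3 - \left(30 + 5 C\right) = -33 - 5 C$)
$y = -38$ ($y = -33 - 5 = -38$)
$- 103 y - 103 = \left(-103\right) \left(-38\right) - 103 = 3914 - 103 = 3811$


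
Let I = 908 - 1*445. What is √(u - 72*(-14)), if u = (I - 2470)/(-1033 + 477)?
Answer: 3*√8686805/278 ≈ 31.806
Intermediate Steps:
I = 463 (I = 908 - 445 = 463)
u = 2007/556 (u = (463 - 2470)/(-1033 + 477) = -2007/(-556) = -2007*(-1/556) = 2007/556 ≈ 3.6097)
√(u - 72*(-14)) = √(2007/556 - 72*(-14)) = √(2007/556 + 1008) = √(562455/556) = 3*√8686805/278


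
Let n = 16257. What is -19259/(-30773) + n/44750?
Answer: 1362116911/1377091750 ≈ 0.98913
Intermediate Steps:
-19259/(-30773) + n/44750 = -19259/(-30773) + 16257/44750 = -19259*(-1/30773) + 16257*(1/44750) = 19259/30773 + 16257/44750 = 1362116911/1377091750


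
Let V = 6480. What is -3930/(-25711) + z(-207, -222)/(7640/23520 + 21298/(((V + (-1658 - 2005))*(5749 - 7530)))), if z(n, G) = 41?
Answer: 1037835237791622/8105294045471 ≈ 128.04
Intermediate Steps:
-3930/(-25711) + z(-207, -222)/(7640/23520 + 21298/(((V + (-1658 - 2005))*(5749 - 7530)))) = -3930/(-25711) + 41/(7640/23520 + 21298/(((6480 + (-1658 - 2005))*(5749 - 7530)))) = -3930*(-1/25711) + 41/(7640*(1/23520) + 21298/(((6480 - 3663)*(-1781)))) = 3930/25711 + 41/(191/588 + 21298/((2817*(-1781)))) = 3930/25711 + 41/(191/588 + 21298/(-5017077)) = 3930/25711 + 41/(191/588 + 21298*(-1/5017077)) = 3930/25711 + 41/(191/588 - 21298/5017077) = 3930/25711 + 41/(315246161/983347092) = 3930/25711 + 41*(983347092/315246161) = 3930/25711 + 40317230772/315246161 = 1037835237791622/8105294045471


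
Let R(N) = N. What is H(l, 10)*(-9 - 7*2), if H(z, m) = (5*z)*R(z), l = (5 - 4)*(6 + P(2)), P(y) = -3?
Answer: -1035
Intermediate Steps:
l = 3 (l = (5 - 4)*(6 - 3) = 1*3 = 3)
H(z, m) = 5*z**2 (H(z, m) = (5*z)*z = 5*z**2)
H(l, 10)*(-9 - 7*2) = (5*3**2)*(-9 - 7*2) = (5*9)*(-9 - 14) = 45*(-23) = -1035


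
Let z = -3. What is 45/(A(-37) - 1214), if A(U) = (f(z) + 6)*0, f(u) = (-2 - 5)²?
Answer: -45/1214 ≈ -0.037068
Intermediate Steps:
f(u) = 49 (f(u) = (-7)² = 49)
A(U) = 0 (A(U) = (49 + 6)*0 = 55*0 = 0)
45/(A(-37) - 1214) = 45/(0 - 1214) = 45/(-1214) = -1/1214*45 = -45/1214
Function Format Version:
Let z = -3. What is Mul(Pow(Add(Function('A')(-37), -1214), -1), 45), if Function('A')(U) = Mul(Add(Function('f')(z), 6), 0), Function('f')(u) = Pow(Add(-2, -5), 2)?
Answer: Rational(-45, 1214) ≈ -0.037068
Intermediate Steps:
Function('f')(u) = 49 (Function('f')(u) = Pow(-7, 2) = 49)
Function('A')(U) = 0 (Function('A')(U) = Mul(Add(49, 6), 0) = Mul(55, 0) = 0)
Mul(Pow(Add(Function('A')(-37), -1214), -1), 45) = Mul(Pow(Add(0, -1214), -1), 45) = Mul(Pow(-1214, -1), 45) = Mul(Rational(-1, 1214), 45) = Rational(-45, 1214)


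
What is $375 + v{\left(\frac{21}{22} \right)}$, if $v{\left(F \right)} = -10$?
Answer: $365$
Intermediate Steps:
$375 + v{\left(\frac{21}{22} \right)} = 375 - 10 = 365$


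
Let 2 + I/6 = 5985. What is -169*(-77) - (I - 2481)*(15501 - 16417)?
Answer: 30622985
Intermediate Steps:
I = 35898 (I = -12 + 6*5985 = -12 + 35910 = 35898)
-169*(-77) - (I - 2481)*(15501 - 16417) = -169*(-77) - (35898 - 2481)*(15501 - 16417) = 13013 - 33417*(-916) = 13013 - 1*(-30609972) = 13013 + 30609972 = 30622985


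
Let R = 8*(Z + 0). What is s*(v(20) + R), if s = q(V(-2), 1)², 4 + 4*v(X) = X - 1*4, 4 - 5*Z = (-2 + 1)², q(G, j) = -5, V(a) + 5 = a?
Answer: 195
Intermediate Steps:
V(a) = -5 + a
Z = ⅗ (Z = ⅘ - (-2 + 1)²/5 = ⅘ - ⅕*(-1)² = ⅘ - ⅕*1 = ⅘ - ⅕ = ⅗ ≈ 0.60000)
v(X) = -2 + X/4 (v(X) = -1 + (X - 1*4)/4 = -1 + (X - 4)/4 = -1 + (-4 + X)/4 = -1 + (-1 + X/4) = -2 + X/4)
R = 24/5 (R = 8*(⅗ + 0) = 8*(⅗) = 24/5 ≈ 4.8000)
s = 25 (s = (-5)² = 25)
s*(v(20) + R) = 25*((-2 + (¼)*20) + 24/5) = 25*((-2 + 5) + 24/5) = 25*(3 + 24/5) = 25*(39/5) = 195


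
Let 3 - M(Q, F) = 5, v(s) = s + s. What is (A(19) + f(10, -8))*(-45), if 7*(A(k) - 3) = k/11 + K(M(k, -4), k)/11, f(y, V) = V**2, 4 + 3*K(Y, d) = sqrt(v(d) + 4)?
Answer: -232950/77 - 15*sqrt(42)/77 ≈ -3026.6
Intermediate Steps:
v(s) = 2*s
M(Q, F) = -2 (M(Q, F) = 3 - 1*5 = 3 - 5 = -2)
K(Y, d) = -4/3 + sqrt(4 + 2*d)/3 (K(Y, d) = -4/3 + sqrt(2*d + 4)/3 = -4/3 + sqrt(4 + 2*d)/3)
A(k) = 689/231 + k/77 + sqrt(4 + 2*k)/231 (A(k) = 3 + (k/11 + (-4/3 + sqrt(4 + 2*k)/3)/11)/7 = 3 + (k*(1/11) + (-4/3 + sqrt(4 + 2*k)/3)*(1/11))/7 = 3 + (k/11 + (-4/33 + sqrt(4 + 2*k)/33))/7 = 3 + (-4/33 + k/11 + sqrt(4 + 2*k)/33)/7 = 3 + (-4/231 + k/77 + sqrt(4 + 2*k)/231) = 689/231 + k/77 + sqrt(4 + 2*k)/231)
(A(19) + f(10, -8))*(-45) = ((689/231 + (1/77)*19 + sqrt(4 + 2*19)/231) + (-8)**2)*(-45) = ((689/231 + 19/77 + sqrt(4 + 38)/231) + 64)*(-45) = ((689/231 + 19/77 + sqrt(42)/231) + 64)*(-45) = ((746/231 + sqrt(42)/231) + 64)*(-45) = (15530/231 + sqrt(42)/231)*(-45) = -232950/77 - 15*sqrt(42)/77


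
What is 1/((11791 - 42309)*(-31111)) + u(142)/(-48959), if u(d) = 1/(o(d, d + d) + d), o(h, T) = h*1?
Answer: -467770571/6600714103394644 ≈ -7.0867e-8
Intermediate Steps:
o(h, T) = h
u(d) = 1/(2*d) (u(d) = 1/(d + d) = 1/(2*d))
1/((11791 - 42309)*(-31111)) + u(142)/(-48959) = 1/((11791 - 42309)*(-31111)) + ((½)/142)/(-48959) = -1/31111/(-30518) + ((½)*(1/142))*(-1/48959) = -1/30518*(-1/31111) + (1/284)*(-1/48959) = 1/949445498 - 1/13904356 = -467770571/6600714103394644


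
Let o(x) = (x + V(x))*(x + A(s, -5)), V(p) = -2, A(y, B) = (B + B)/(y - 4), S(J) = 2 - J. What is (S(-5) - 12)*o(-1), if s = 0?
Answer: 45/2 ≈ 22.500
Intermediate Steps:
A(y, B) = 2*B/(-4 + y) (A(y, B) = (2*B)/(-4 + y) = 2*B/(-4 + y))
o(x) = (-2 + x)*(5/2 + x) (o(x) = (x - 2)*(x + 2*(-5)/(-4 + 0)) = (-2 + x)*(x + 2*(-5)/(-4)) = (-2 + x)*(x + 2*(-5)*(-1/4)) = (-2 + x)*(x + 5/2) = (-2 + x)*(5/2 + x))
(S(-5) - 12)*o(-1) = ((2 - 1*(-5)) - 12)*(-5 + (-1)**2 + (1/2)*(-1)) = ((2 + 5) - 12)*(-5 + 1 - 1/2) = (7 - 12)*(-9/2) = -5*(-9/2) = 45/2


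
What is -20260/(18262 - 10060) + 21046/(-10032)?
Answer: -10440767/2285624 ≈ -4.5680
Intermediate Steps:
-20260/(18262 - 10060) + 21046/(-10032) = -20260/8202 + 21046*(-1/10032) = -20260*1/8202 - 10523/5016 = -10130/4101 - 10523/5016 = -10440767/2285624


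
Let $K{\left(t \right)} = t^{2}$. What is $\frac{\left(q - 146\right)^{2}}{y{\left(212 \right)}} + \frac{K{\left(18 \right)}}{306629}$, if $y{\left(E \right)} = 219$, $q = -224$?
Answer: $\frac{41977581056}{67151751} \approx 625.12$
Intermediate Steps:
$\frac{\left(q - 146\right)^{2}}{y{\left(212 \right)}} + \frac{K{\left(18 \right)}}{306629} = \frac{\left(-224 - 146\right)^{2}}{219} + \frac{18^{2}}{306629} = \left(-370\right)^{2} \cdot \frac{1}{219} + 324 \cdot \frac{1}{306629} = 136900 \cdot \frac{1}{219} + \frac{324}{306629} = \frac{136900}{219} + \frac{324}{306629} = \frac{41977581056}{67151751}$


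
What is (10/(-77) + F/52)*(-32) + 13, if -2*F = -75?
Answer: -5927/1001 ≈ -5.9211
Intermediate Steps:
F = 75/2 (F = -½*(-75) = 75/2 ≈ 37.500)
(10/(-77) + F/52)*(-32) + 13 = (10/(-77) + (75/2)/52)*(-32) + 13 = (10*(-1/77) + (75/2)*(1/52))*(-32) + 13 = (-10/77 + 75/104)*(-32) + 13 = (4735/8008)*(-32) + 13 = -18940/1001 + 13 = -5927/1001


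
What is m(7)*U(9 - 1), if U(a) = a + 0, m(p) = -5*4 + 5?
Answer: -120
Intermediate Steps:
m(p) = -15 (m(p) = -20 + 5 = -15)
U(a) = a
m(7)*U(9 - 1) = -15*(9 - 1) = -15*8 = -120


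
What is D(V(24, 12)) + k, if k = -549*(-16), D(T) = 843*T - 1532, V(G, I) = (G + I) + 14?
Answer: 49402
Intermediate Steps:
V(G, I) = 14 + G + I
D(T) = -1532 + 843*T
k = 8784
D(V(24, 12)) + k = (-1532 + 843*(14 + 24 + 12)) + 8784 = (-1532 + 843*50) + 8784 = (-1532 + 42150) + 8784 = 40618 + 8784 = 49402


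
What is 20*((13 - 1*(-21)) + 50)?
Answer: 1680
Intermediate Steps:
20*((13 - 1*(-21)) + 50) = 20*((13 + 21) + 50) = 20*(34 + 50) = 20*84 = 1680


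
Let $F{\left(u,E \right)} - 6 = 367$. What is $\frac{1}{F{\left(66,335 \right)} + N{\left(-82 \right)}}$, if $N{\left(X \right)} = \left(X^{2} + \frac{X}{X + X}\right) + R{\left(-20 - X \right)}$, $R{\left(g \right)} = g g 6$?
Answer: $\frac{2}{60323} \approx 3.3155 \cdot 10^{-5}$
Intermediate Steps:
$R{\left(g \right)} = 6 g^{2}$ ($R{\left(g \right)} = g^{2} \cdot 6 = 6 g^{2}$)
$F{\left(u,E \right)} = 373$ ($F{\left(u,E \right)} = 6 + 367 = 373$)
$N{\left(X \right)} = \frac{1}{2} + X^{2} + 6 \left(-20 - X\right)^{2}$ ($N{\left(X \right)} = \left(X^{2} + \frac{X}{X + X}\right) + 6 \left(-20 - X\right)^{2} = \left(X^{2} + \frac{X}{2 X}\right) + 6 \left(-20 - X\right)^{2} = \left(X^{2} + \frac{1}{2 X} X\right) + 6 \left(-20 - X\right)^{2} = \left(X^{2} + \frac{1}{2}\right) + 6 \left(-20 - X\right)^{2} = \left(\frac{1}{2} + X^{2}\right) + 6 \left(-20 - X\right)^{2} = \frac{1}{2} + X^{2} + 6 \left(-20 - X\right)^{2}$)
$\frac{1}{F{\left(66,335 \right)} + N{\left(-82 \right)}} = \frac{1}{373 + \left(\frac{4801}{2} + 7 \left(-82\right)^{2} + 240 \left(-82\right)\right)} = \frac{1}{373 + \left(\frac{4801}{2} + 7 \cdot 6724 - 19680\right)} = \frac{1}{373 + \left(\frac{4801}{2} + 47068 - 19680\right)} = \frac{1}{373 + \frac{59577}{2}} = \frac{1}{\frac{60323}{2}} = \frac{2}{60323}$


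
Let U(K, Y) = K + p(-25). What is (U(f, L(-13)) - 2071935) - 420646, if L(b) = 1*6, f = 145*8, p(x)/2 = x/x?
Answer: -2491419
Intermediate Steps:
p(x) = 2 (p(x) = 2*(x/x) = 2*1 = 2)
f = 1160
L(b) = 6
U(K, Y) = 2 + K (U(K, Y) = K + 2 = 2 + K)
(U(f, L(-13)) - 2071935) - 420646 = ((2 + 1160) - 2071935) - 420646 = (1162 - 2071935) - 420646 = -2070773 - 420646 = -2491419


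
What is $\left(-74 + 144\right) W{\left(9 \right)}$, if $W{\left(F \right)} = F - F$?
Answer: $0$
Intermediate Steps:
$W{\left(F \right)} = 0$
$\left(-74 + 144\right) W{\left(9 \right)} = \left(-74 + 144\right) 0 = 70 \cdot 0 = 0$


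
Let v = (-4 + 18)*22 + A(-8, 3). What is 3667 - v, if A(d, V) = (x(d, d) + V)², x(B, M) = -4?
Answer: 3358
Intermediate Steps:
A(d, V) = (-4 + V)²
v = 309 (v = (-4 + 18)*22 + (-4 + 3)² = 14*22 + (-1)² = 308 + 1 = 309)
3667 - v = 3667 - 1*309 = 3667 - 309 = 3358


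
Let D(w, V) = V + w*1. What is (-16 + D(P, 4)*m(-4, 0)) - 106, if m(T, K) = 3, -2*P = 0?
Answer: -110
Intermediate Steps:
P = 0 (P = -½*0 = 0)
D(w, V) = V + w
(-16 + D(P, 4)*m(-4, 0)) - 106 = (-16 + (4 + 0)*3) - 106 = (-16 + 4*3) - 106 = (-16 + 12) - 106 = -4 - 106 = -110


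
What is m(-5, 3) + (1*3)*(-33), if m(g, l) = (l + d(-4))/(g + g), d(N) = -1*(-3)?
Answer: -498/5 ≈ -99.600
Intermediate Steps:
d(N) = 3
m(g, l) = (3 + l)/(2*g) (m(g, l) = (l + 3)/(g + g) = (3 + l)/((2*g)) = (3 + l)*(1/(2*g)) = (3 + l)/(2*g))
m(-5, 3) + (1*3)*(-33) = (½)*(3 + 3)/(-5) + (1*3)*(-33) = (½)*(-⅕)*6 + 3*(-33) = -⅗ - 99 = -498/5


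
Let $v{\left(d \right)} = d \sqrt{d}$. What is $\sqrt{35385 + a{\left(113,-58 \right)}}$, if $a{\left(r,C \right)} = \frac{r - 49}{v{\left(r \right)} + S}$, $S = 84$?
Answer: $\frac{\sqrt{2972404 + 3998505 \sqrt{113}}}{\sqrt{84 + 113 \sqrt{113}}} \approx 188.11$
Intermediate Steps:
$v{\left(d \right)} = d^{\frac{3}{2}}$
$a{\left(r,C \right)} = \frac{-49 + r}{84 + r^{\frac{3}{2}}}$ ($a{\left(r,C \right)} = \frac{r - 49}{r^{\frac{3}{2}} + 84} = \frac{-49 + r}{84 + r^{\frac{3}{2}}}$)
$\sqrt{35385 + a{\left(113,-58 \right)}} = \sqrt{35385 + \frac{-49 + 113}{84 + 113^{\frac{3}{2}}}} = \sqrt{35385 + \frac{1}{84 + 113 \sqrt{113}} \cdot 64} = \sqrt{35385 + \frac{64}{84 + 113 \sqrt{113}}}$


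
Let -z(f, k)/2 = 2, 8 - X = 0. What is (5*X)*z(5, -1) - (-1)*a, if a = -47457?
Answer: -47617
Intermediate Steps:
X = 8 (X = 8 - 1*0 = 8 + 0 = 8)
z(f, k) = -4 (z(f, k) = -2*2 = -4)
(5*X)*z(5, -1) - (-1)*a = (5*8)*(-4) - (-1)*(-47457) = 40*(-4) - 1*47457 = -160 - 47457 = -47617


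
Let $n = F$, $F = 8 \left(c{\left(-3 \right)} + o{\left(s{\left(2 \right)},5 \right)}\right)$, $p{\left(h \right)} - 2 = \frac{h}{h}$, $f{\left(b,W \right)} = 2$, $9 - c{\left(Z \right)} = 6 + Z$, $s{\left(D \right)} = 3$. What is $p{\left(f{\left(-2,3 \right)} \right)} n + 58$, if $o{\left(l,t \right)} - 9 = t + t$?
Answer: $658$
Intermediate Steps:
$o{\left(l,t \right)} = 9 + 2 t$ ($o{\left(l,t \right)} = 9 + \left(t + t\right) = 9 + 2 t$)
$c{\left(Z \right)} = 3 - Z$ ($c{\left(Z \right)} = 9 - \left(6 + Z\right) = 3 - Z$)
$p{\left(h \right)} = 3$ ($p{\left(h \right)} = 2 + \frac{h}{h} = 2 + 1 = 3$)
$F = 200$ ($F = 8 \left(\left(3 - -3\right) + \left(9 + 2 \cdot 5\right)\right) = 8 \left(\left(3 + 3\right) + \left(9 + 10\right)\right) = 8 \left(6 + 19\right) = 8 \cdot 25 = 200$)
$n = 200$
$p{\left(f{\left(-2,3 \right)} \right)} n + 58 = 3 \cdot 200 + 58 = 600 + 58 = 658$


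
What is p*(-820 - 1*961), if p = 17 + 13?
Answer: -53430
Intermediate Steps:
p = 30
p*(-820 - 1*961) = 30*(-820 - 1*961) = 30*(-820 - 961) = 30*(-1781) = -53430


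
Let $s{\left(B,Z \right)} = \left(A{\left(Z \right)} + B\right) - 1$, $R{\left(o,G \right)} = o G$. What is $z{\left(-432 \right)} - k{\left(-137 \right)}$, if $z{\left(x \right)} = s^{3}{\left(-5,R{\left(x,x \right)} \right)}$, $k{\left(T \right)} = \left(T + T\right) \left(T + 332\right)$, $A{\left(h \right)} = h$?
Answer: $6499210333674462$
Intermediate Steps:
$R{\left(o,G \right)} = G o$
$s{\left(B,Z \right)} = -1 + B + Z$ ($s{\left(B,Z \right)} = \left(Z + B\right) - 1 = \left(B + Z\right) - 1 = -1 + B + Z$)
$k{\left(T \right)} = 2 T \left(332 + T\right)$
$z{\left(x \right)} = \left(-6 + x^{2}\right)^{3}$ ($z{\left(x \right)} = \left(-1 - 5 + x x\right)^{3} = \left(-1 - 5 + x^{2}\right)^{3} = \left(-6 + x^{2}\right)^{3}$)
$z{\left(-432 \right)} - k{\left(-137 \right)} = \left(-6 + \left(-432\right)^{2}\right)^{3} - 2 \left(-137\right) \left(332 - 137\right) = \left(-6 + 186624\right)^{3} - 2 \left(-137\right) 195 = 186618^{3} - -53430 = 6499210333621032 + 53430 = 6499210333674462$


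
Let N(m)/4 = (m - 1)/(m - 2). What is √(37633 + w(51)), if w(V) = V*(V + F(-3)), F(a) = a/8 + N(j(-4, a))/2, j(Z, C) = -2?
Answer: √644662/4 ≈ 200.73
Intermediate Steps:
N(m) = 4*(-1 + m)/(-2 + m) (N(m) = 4*((m - 1)/(m - 2)) = 4*((-1 + m)/(-2 + m)) = 4*(-1 + m)/(-2 + m))
F(a) = 3/2 + a/8 (F(a) = a/8 + (4*(-1 - 2)/(-2 - 2))/2 = a*(⅛) + (4*(-3)/(-4))*(½) = a/8 + (4*(-¼)*(-3))*(½) = a/8 + 3*(½) = a/8 + 3/2 = 3/2 + a/8)
w(V) = V*(9/8 + V) (w(V) = V*(V + (3/2 + (⅛)*(-3))) = V*(V + (3/2 - 3/8)) = V*(V + 9/8) = V*(9/8 + V))
√(37633 + w(51)) = √(37633 + (⅛)*51*(9 + 8*51)) = √(37633 + (⅛)*51*(9 + 408)) = √(37633 + (⅛)*51*417) = √(37633 + 21267/8) = √(322331/8) = √644662/4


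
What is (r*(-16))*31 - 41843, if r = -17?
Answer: -33411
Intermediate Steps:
(r*(-16))*31 - 41843 = -17*(-16)*31 - 41843 = 272*31 - 41843 = 8432 - 41843 = -33411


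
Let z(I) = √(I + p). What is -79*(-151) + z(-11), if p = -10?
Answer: 11929 + I*√21 ≈ 11929.0 + 4.5826*I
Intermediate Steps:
z(I) = √(-10 + I) (z(I) = √(I - 10) = √(-10 + I))
-79*(-151) + z(-11) = -79*(-151) + √(-10 - 11) = 11929 + √(-21) = 11929 + I*√21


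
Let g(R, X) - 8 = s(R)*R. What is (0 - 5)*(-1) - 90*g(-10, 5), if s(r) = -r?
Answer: 8285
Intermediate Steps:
g(R, X) = 8 - R² (g(R, X) = 8 + (-R)*R = 8 - R²)
(0 - 5)*(-1) - 90*g(-10, 5) = (0 - 5)*(-1) - 90*(8 - 1*(-10)²) = -5*(-1) - 90*(8 - 1*100) = 5 - 90*(8 - 100) = 5 - 90*(-92) = 5 + 8280 = 8285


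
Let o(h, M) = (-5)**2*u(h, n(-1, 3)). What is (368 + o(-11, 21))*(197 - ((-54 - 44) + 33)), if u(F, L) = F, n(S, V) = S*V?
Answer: 24366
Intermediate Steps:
o(h, M) = 25*h (o(h, M) = (-5)**2*h = 25*h)
(368 + o(-11, 21))*(197 - ((-54 - 44) + 33)) = (368 + 25*(-11))*(197 - ((-54 - 44) + 33)) = (368 - 275)*(197 - (-98 + 33)) = 93*(197 - 1*(-65)) = 93*(197 + 65) = 93*262 = 24366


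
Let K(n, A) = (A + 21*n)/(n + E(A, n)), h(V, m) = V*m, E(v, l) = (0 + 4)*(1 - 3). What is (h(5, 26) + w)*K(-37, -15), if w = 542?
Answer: 59136/5 ≈ 11827.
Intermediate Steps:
E(v, l) = -8 (E(v, l) = 4*(-2) = -8)
K(n, A) = (A + 21*n)/(-8 + n) (K(n, A) = (A + 21*n)/(n - 8) = (A + 21*n)/(-8 + n))
(h(5, 26) + w)*K(-37, -15) = (5*26 + 542)*((-15 + 21*(-37))/(-8 - 37)) = (130 + 542)*((-15 - 777)/(-45)) = 672*(-1/45*(-792)) = 672*(88/5) = 59136/5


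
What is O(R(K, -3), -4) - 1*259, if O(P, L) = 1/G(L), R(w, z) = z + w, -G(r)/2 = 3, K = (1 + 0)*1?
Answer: -1555/6 ≈ -259.17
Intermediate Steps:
K = 1 (K = 1*1 = 1)
G(r) = -6 (G(r) = -2*3 = -6)
R(w, z) = w + z
O(P, L) = -⅙ (O(P, L) = 1/(-6) = -⅙)
O(R(K, -3), -4) - 1*259 = -⅙ - 1*259 = -⅙ - 259 = -1555/6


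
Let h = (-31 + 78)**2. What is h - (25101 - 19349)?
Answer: -3543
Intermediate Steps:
h = 2209 (h = 47**2 = 2209)
h - (25101 - 19349) = 2209 - (25101 - 19349) = 2209 - 1*5752 = 2209 - 5752 = -3543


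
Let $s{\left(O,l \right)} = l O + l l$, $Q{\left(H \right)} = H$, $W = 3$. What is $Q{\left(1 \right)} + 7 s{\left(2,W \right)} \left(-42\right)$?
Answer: $-4409$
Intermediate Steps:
$s{\left(O,l \right)} = l^{2} + O l$ ($s{\left(O,l \right)} = O l + l^{2} = l^{2} + O l$)
$Q{\left(1 \right)} + 7 s{\left(2,W \right)} \left(-42\right) = 1 + 7 \cdot 3 \left(2 + 3\right) \left(-42\right) = 1 + 7 \cdot 3 \cdot 5 \left(-42\right) = 1 + 7 \cdot 15 \left(-42\right) = 1 + 105 \left(-42\right) = 1 - 4410 = -4409$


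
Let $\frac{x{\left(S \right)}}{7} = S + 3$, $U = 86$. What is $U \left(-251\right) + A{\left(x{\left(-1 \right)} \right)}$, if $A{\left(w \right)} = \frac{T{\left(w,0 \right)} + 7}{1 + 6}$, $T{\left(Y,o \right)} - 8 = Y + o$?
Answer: $- \frac{151073}{7} \approx -21582.0$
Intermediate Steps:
$T{\left(Y,o \right)} = 8 + Y + o$ ($T{\left(Y,o \right)} = 8 + \left(Y + o\right) = 8 + Y + o$)
$x{\left(S \right)} = 21 + 7 S$ ($x{\left(S \right)} = 7 \left(S + 3\right) = 7 \left(3 + S\right) = 21 + 7 S$)
$A{\left(w \right)} = \frac{15}{7} + \frac{w}{7}$ ($A{\left(w \right)} = \frac{\left(8 + w + 0\right) + 7}{1 + 6} = \frac{\left(8 + w\right) + 7}{7} = \left(15 + w\right) \frac{1}{7} = \frac{15}{7} + \frac{w}{7}$)
$U \left(-251\right) + A{\left(x{\left(-1 \right)} \right)} = 86 \left(-251\right) + \left(\frac{15}{7} + \frac{21 + 7 \left(-1\right)}{7}\right) = -21586 + \left(\frac{15}{7} + \frac{21 - 7}{7}\right) = -21586 + \left(\frac{15}{7} + \frac{1}{7} \cdot 14\right) = -21586 + \left(\frac{15}{7} + 2\right) = -21586 + \frac{29}{7} = - \frac{151073}{7}$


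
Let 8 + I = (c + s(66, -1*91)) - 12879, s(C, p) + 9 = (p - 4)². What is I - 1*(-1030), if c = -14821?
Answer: -17662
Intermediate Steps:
s(C, p) = -9 + (-4 + p)² (s(C, p) = -9 + (p - 4)² = -9 + (-4 + p)²)
I = -18692 (I = -8 + ((-14821 + (-9 + (-4 - 1*91)²)) - 12879) = -8 + ((-14821 + (-9 + (-4 - 91)²)) - 12879) = -8 + ((-14821 + (-9 + (-95)²)) - 12879) = -8 + ((-14821 + (-9 + 9025)) - 12879) = -8 + ((-14821 + 9016) - 12879) = -8 + (-5805 - 12879) = -8 - 18684 = -18692)
I - 1*(-1030) = -18692 - 1*(-1030) = -18692 + 1030 = -17662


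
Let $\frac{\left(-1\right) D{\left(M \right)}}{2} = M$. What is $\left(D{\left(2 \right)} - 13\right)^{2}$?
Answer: $289$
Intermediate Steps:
$D{\left(M \right)} = - 2 M$
$\left(D{\left(2 \right)} - 13\right)^{2} = \left(\left(-2\right) 2 - 13\right)^{2} = \left(-4 - 13\right)^{2} = \left(-17\right)^{2} = 289$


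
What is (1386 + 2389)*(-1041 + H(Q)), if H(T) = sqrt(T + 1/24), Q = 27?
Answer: -3929775 + 3775*sqrt(3894)/12 ≈ -3.9101e+6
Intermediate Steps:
H(T) = sqrt(1/24 + T) (H(T) = sqrt(T + 1/24) = sqrt(1/24 + T))
(1386 + 2389)*(-1041 + H(Q)) = (1386 + 2389)*(-1041 + sqrt(6 + 144*27)/12) = 3775*(-1041 + sqrt(6 + 3888)/12) = 3775*(-1041 + sqrt(3894)/12) = -3929775 + 3775*sqrt(3894)/12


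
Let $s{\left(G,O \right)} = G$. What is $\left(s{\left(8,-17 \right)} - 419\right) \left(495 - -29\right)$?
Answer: $-215364$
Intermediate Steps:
$\left(s{\left(8,-17 \right)} - 419\right) \left(495 - -29\right) = \left(8 - 419\right) \left(495 - -29\right) = - 411 \left(495 + \left(-76 + 105\right)\right) = - 411 \left(495 + 29\right) = \left(-411\right) 524 = -215364$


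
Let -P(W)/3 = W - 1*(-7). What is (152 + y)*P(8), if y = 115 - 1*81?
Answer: -8370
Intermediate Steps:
y = 34 (y = 115 - 81 = 34)
P(W) = -21 - 3*W (P(W) = -3*(W - 1*(-7)) = -3*(W + 7) = -3*(7 + W) = -21 - 3*W)
(152 + y)*P(8) = (152 + 34)*(-21 - 3*8) = 186*(-21 - 24) = 186*(-45) = -8370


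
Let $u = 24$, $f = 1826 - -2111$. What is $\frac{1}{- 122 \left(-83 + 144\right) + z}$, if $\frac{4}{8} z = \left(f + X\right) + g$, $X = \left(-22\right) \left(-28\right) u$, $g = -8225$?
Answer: $\frac{1}{13550} \approx 7.3801 \cdot 10^{-5}$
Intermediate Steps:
$f = 3937$ ($f = 1826 + 2111 = 3937$)
$X = 14784$ ($X = \left(-22\right) \left(-28\right) 24 = 616 \cdot 24 = 14784$)
$z = 20992$ ($z = 2 \left(\left(3937 + 14784\right) - 8225\right) = 2 \left(18721 - 8225\right) = 2 \cdot 10496 = 20992$)
$\frac{1}{- 122 \left(-83 + 144\right) + z} = \frac{1}{- 122 \left(-83 + 144\right) + 20992} = \frac{1}{\left(-122\right) 61 + 20992} = \frac{1}{-7442 + 20992} = \frac{1}{13550}$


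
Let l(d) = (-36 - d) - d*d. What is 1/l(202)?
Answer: -1/41042 ≈ -2.4365e-5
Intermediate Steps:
l(d) = -36 - d - d² (l(d) = (-36 - d) - d² = -36 - d - d²)
1/l(202) = 1/(-36 - 1*202 - 1*202²) = 1/(-36 - 202 - 1*40804) = 1/(-36 - 202 - 40804) = 1/(-41042) = -1/41042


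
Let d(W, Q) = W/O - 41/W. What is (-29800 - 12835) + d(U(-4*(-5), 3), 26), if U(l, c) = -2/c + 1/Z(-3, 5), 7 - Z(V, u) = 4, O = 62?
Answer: -7907233/186 ≈ -42512.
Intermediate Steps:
Z(V, u) = 3 (Z(V, u) = 7 - 1*4 = 7 - 4 = 3)
U(l, c) = ⅓ - 2/c (U(l, c) = -2/c + 1/3 = -2/c + 1*(⅓) = -2/c + ⅓ = ⅓ - 2/c)
d(W, Q) = -41/W + W/62 (d(W, Q) = W/62 - 41/W = -41/W + W/62)
(-29800 - 12835) + d(U(-4*(-5), 3), 26) = (-29800 - 12835) + (-41*9/(-6 + 3) + ((⅓)*(-6 + 3)/3)/62) = -42635 + (-41/((⅓)*(⅓)*(-3)) + ((⅓)*(⅓)*(-3))/62) = -42635 + (-41/(-⅓) + (1/62)*(-⅓)) = -42635 + (-41*(-3) - 1/186) = -42635 + (123 - 1/186) = -42635 + 22877/186 = -7907233/186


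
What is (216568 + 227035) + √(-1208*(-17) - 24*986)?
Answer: 443603 + 2*I*√782 ≈ 4.436e+5 + 55.929*I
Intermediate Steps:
(216568 + 227035) + √(-1208*(-17) - 24*986) = 443603 + √(20536 - 23664) = 443603 + √(-3128) = 443603 + 2*I*√782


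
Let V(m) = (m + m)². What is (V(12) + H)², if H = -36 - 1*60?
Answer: 230400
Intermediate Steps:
H = -96 (H = -36 - 60 = -96)
V(m) = 4*m² (V(m) = (2*m)² = 4*m²)
(V(12) + H)² = (4*12² - 96)² = (4*144 - 96)² = (576 - 96)² = 480² = 230400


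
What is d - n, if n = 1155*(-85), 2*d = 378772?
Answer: 287561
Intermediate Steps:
d = 189386 (d = (½)*378772 = 189386)
n = -98175
d - n = 189386 - 1*(-98175) = 189386 + 98175 = 287561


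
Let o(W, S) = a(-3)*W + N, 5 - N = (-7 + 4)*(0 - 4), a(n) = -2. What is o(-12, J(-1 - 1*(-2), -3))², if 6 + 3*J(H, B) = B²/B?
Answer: 289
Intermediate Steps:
N = -7 (N = 5 - (-7 + 4)*(0 - 4) = 5 - (-3)*(-4) = 5 - 1*12 = 5 - 12 = -7)
J(H, B) = -2 + B/3 (J(H, B) = -2 + (B²/B)/3 = -2 + B/3)
o(W, S) = -7 - 2*W (o(W, S) = -2*W - 7 = -7 - 2*W)
o(-12, J(-1 - 1*(-2), -3))² = (-7 - 2*(-12))² = (-7 + 24)² = 17² = 289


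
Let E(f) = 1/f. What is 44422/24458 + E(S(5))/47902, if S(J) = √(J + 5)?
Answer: 3173/1747 + √10/479020 ≈ 1.8163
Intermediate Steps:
S(J) = √(5 + J)
44422/24458 + E(S(5))/47902 = 44422/24458 + 1/(√(5 + 5)*47902) = 44422*(1/24458) + (1/47902)/√10 = 3173/1747 + (√10/10)*(1/47902) = 3173/1747 + √10/479020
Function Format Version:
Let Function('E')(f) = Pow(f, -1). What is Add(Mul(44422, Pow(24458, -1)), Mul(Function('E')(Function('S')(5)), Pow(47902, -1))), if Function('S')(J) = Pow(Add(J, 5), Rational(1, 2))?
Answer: Add(Rational(3173, 1747), Mul(Rational(1, 479020), Pow(10, Rational(1, 2)))) ≈ 1.8163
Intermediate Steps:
Function('S')(J) = Pow(Add(5, J), Rational(1, 2))
Add(Mul(44422, Pow(24458, -1)), Mul(Function('E')(Function('S')(5)), Pow(47902, -1))) = Add(Mul(44422, Pow(24458, -1)), Mul(Pow(Pow(Add(5, 5), Rational(1, 2)), -1), Pow(47902, -1))) = Add(Mul(44422, Rational(1, 24458)), Mul(Pow(Pow(10, Rational(1, 2)), -1), Rational(1, 47902))) = Add(Rational(3173, 1747), Mul(Mul(Rational(1, 10), Pow(10, Rational(1, 2))), Rational(1, 47902))) = Add(Rational(3173, 1747), Mul(Rational(1, 479020), Pow(10, Rational(1, 2))))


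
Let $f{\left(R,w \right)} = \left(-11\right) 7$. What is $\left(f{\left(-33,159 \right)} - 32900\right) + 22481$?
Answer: $-10496$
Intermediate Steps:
$f{\left(R,w \right)} = -77$
$\left(f{\left(-33,159 \right)} - 32900\right) + 22481 = \left(-77 - 32900\right) + 22481 = -32977 + 22481 = -10496$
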